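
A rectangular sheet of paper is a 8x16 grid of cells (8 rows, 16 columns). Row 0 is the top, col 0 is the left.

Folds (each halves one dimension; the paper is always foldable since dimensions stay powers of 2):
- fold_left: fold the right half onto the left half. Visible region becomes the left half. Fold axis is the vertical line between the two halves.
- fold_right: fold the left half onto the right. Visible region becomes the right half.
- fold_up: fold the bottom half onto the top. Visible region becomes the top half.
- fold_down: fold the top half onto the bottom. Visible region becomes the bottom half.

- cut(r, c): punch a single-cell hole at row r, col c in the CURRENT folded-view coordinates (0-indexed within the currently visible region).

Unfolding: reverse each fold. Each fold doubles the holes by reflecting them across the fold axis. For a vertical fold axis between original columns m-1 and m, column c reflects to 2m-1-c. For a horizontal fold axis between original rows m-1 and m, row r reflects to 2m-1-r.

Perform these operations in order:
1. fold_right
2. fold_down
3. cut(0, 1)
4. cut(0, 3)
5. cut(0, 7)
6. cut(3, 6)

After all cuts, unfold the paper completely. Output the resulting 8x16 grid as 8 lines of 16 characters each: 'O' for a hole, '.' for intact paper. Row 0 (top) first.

Op 1 fold_right: fold axis v@8; visible region now rows[0,8) x cols[8,16) = 8x8
Op 2 fold_down: fold axis h@4; visible region now rows[4,8) x cols[8,16) = 4x8
Op 3 cut(0, 1): punch at orig (4,9); cuts so far [(4, 9)]; region rows[4,8) x cols[8,16) = 4x8
Op 4 cut(0, 3): punch at orig (4,11); cuts so far [(4, 9), (4, 11)]; region rows[4,8) x cols[8,16) = 4x8
Op 5 cut(0, 7): punch at orig (4,15); cuts so far [(4, 9), (4, 11), (4, 15)]; region rows[4,8) x cols[8,16) = 4x8
Op 6 cut(3, 6): punch at orig (7,14); cuts so far [(4, 9), (4, 11), (4, 15), (7, 14)]; region rows[4,8) x cols[8,16) = 4x8
Unfold 1 (reflect across h@4): 8 holes -> [(0, 14), (3, 9), (3, 11), (3, 15), (4, 9), (4, 11), (4, 15), (7, 14)]
Unfold 2 (reflect across v@8): 16 holes -> [(0, 1), (0, 14), (3, 0), (3, 4), (3, 6), (3, 9), (3, 11), (3, 15), (4, 0), (4, 4), (4, 6), (4, 9), (4, 11), (4, 15), (7, 1), (7, 14)]

Answer: .O............O.
................
................
O...O.O..O.O...O
O...O.O..O.O...O
................
................
.O............O.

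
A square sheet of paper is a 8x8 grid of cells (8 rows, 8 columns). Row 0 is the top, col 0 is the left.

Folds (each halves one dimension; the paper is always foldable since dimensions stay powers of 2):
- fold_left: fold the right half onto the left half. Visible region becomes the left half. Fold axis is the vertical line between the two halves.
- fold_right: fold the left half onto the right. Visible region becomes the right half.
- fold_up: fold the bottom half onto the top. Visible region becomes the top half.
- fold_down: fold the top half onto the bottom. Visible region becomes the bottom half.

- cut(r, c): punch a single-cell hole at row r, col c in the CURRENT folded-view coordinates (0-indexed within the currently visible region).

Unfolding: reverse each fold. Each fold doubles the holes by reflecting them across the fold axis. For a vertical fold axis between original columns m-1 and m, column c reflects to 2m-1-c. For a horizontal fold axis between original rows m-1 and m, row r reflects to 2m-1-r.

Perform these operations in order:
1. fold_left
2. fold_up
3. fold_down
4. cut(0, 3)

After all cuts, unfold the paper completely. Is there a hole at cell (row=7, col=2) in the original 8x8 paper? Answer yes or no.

Answer: no

Derivation:
Op 1 fold_left: fold axis v@4; visible region now rows[0,8) x cols[0,4) = 8x4
Op 2 fold_up: fold axis h@4; visible region now rows[0,4) x cols[0,4) = 4x4
Op 3 fold_down: fold axis h@2; visible region now rows[2,4) x cols[0,4) = 2x4
Op 4 cut(0, 3): punch at orig (2,3); cuts so far [(2, 3)]; region rows[2,4) x cols[0,4) = 2x4
Unfold 1 (reflect across h@2): 2 holes -> [(1, 3), (2, 3)]
Unfold 2 (reflect across h@4): 4 holes -> [(1, 3), (2, 3), (5, 3), (6, 3)]
Unfold 3 (reflect across v@4): 8 holes -> [(1, 3), (1, 4), (2, 3), (2, 4), (5, 3), (5, 4), (6, 3), (6, 4)]
Holes: [(1, 3), (1, 4), (2, 3), (2, 4), (5, 3), (5, 4), (6, 3), (6, 4)]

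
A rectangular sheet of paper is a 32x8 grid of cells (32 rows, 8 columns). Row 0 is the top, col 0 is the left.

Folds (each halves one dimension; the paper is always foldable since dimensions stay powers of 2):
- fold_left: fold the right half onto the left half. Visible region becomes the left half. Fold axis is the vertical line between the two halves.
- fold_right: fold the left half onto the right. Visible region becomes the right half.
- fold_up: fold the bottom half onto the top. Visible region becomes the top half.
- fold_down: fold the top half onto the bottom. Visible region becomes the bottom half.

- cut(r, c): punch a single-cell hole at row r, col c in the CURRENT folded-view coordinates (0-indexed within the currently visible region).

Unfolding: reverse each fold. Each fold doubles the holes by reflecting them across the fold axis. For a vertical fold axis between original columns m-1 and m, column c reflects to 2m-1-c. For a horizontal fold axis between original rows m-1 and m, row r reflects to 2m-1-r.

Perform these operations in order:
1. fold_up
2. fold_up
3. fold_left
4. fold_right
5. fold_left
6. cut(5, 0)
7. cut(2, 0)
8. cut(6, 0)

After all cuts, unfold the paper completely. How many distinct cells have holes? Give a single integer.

Op 1 fold_up: fold axis h@16; visible region now rows[0,16) x cols[0,8) = 16x8
Op 2 fold_up: fold axis h@8; visible region now rows[0,8) x cols[0,8) = 8x8
Op 3 fold_left: fold axis v@4; visible region now rows[0,8) x cols[0,4) = 8x4
Op 4 fold_right: fold axis v@2; visible region now rows[0,8) x cols[2,4) = 8x2
Op 5 fold_left: fold axis v@3; visible region now rows[0,8) x cols[2,3) = 8x1
Op 6 cut(5, 0): punch at orig (5,2); cuts so far [(5, 2)]; region rows[0,8) x cols[2,3) = 8x1
Op 7 cut(2, 0): punch at orig (2,2); cuts so far [(2, 2), (5, 2)]; region rows[0,8) x cols[2,3) = 8x1
Op 8 cut(6, 0): punch at orig (6,2); cuts so far [(2, 2), (5, 2), (6, 2)]; region rows[0,8) x cols[2,3) = 8x1
Unfold 1 (reflect across v@3): 6 holes -> [(2, 2), (2, 3), (5, 2), (5, 3), (6, 2), (6, 3)]
Unfold 2 (reflect across v@2): 12 holes -> [(2, 0), (2, 1), (2, 2), (2, 3), (5, 0), (5, 1), (5, 2), (5, 3), (6, 0), (6, 1), (6, 2), (6, 3)]
Unfold 3 (reflect across v@4): 24 holes -> [(2, 0), (2, 1), (2, 2), (2, 3), (2, 4), (2, 5), (2, 6), (2, 7), (5, 0), (5, 1), (5, 2), (5, 3), (5, 4), (5, 5), (5, 6), (5, 7), (6, 0), (6, 1), (6, 2), (6, 3), (6, 4), (6, 5), (6, 6), (6, 7)]
Unfold 4 (reflect across h@8): 48 holes -> [(2, 0), (2, 1), (2, 2), (2, 3), (2, 4), (2, 5), (2, 6), (2, 7), (5, 0), (5, 1), (5, 2), (5, 3), (5, 4), (5, 5), (5, 6), (5, 7), (6, 0), (6, 1), (6, 2), (6, 3), (6, 4), (6, 5), (6, 6), (6, 7), (9, 0), (9, 1), (9, 2), (9, 3), (9, 4), (9, 5), (9, 6), (9, 7), (10, 0), (10, 1), (10, 2), (10, 3), (10, 4), (10, 5), (10, 6), (10, 7), (13, 0), (13, 1), (13, 2), (13, 3), (13, 4), (13, 5), (13, 6), (13, 7)]
Unfold 5 (reflect across h@16): 96 holes -> [(2, 0), (2, 1), (2, 2), (2, 3), (2, 4), (2, 5), (2, 6), (2, 7), (5, 0), (5, 1), (5, 2), (5, 3), (5, 4), (5, 5), (5, 6), (5, 7), (6, 0), (6, 1), (6, 2), (6, 3), (6, 4), (6, 5), (6, 6), (6, 7), (9, 0), (9, 1), (9, 2), (9, 3), (9, 4), (9, 5), (9, 6), (9, 7), (10, 0), (10, 1), (10, 2), (10, 3), (10, 4), (10, 5), (10, 6), (10, 7), (13, 0), (13, 1), (13, 2), (13, 3), (13, 4), (13, 5), (13, 6), (13, 7), (18, 0), (18, 1), (18, 2), (18, 3), (18, 4), (18, 5), (18, 6), (18, 7), (21, 0), (21, 1), (21, 2), (21, 3), (21, 4), (21, 5), (21, 6), (21, 7), (22, 0), (22, 1), (22, 2), (22, 3), (22, 4), (22, 5), (22, 6), (22, 7), (25, 0), (25, 1), (25, 2), (25, 3), (25, 4), (25, 5), (25, 6), (25, 7), (26, 0), (26, 1), (26, 2), (26, 3), (26, 4), (26, 5), (26, 6), (26, 7), (29, 0), (29, 1), (29, 2), (29, 3), (29, 4), (29, 5), (29, 6), (29, 7)]

Answer: 96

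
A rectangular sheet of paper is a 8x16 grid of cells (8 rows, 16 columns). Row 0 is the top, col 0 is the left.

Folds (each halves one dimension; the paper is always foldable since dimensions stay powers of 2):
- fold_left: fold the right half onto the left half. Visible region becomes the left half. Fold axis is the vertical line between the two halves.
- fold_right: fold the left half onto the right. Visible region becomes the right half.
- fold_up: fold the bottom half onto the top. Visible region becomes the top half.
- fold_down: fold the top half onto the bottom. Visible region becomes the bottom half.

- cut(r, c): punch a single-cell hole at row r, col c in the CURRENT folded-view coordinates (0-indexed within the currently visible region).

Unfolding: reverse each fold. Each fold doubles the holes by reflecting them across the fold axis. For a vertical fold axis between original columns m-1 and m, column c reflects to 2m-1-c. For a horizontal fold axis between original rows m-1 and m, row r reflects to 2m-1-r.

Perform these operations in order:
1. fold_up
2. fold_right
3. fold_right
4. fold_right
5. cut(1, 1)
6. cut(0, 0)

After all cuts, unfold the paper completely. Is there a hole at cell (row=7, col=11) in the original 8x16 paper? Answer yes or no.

Op 1 fold_up: fold axis h@4; visible region now rows[0,4) x cols[0,16) = 4x16
Op 2 fold_right: fold axis v@8; visible region now rows[0,4) x cols[8,16) = 4x8
Op 3 fold_right: fold axis v@12; visible region now rows[0,4) x cols[12,16) = 4x4
Op 4 fold_right: fold axis v@14; visible region now rows[0,4) x cols[14,16) = 4x2
Op 5 cut(1, 1): punch at orig (1,15); cuts so far [(1, 15)]; region rows[0,4) x cols[14,16) = 4x2
Op 6 cut(0, 0): punch at orig (0,14); cuts so far [(0, 14), (1, 15)]; region rows[0,4) x cols[14,16) = 4x2
Unfold 1 (reflect across v@14): 4 holes -> [(0, 13), (0, 14), (1, 12), (1, 15)]
Unfold 2 (reflect across v@12): 8 holes -> [(0, 9), (0, 10), (0, 13), (0, 14), (1, 8), (1, 11), (1, 12), (1, 15)]
Unfold 3 (reflect across v@8): 16 holes -> [(0, 1), (0, 2), (0, 5), (0, 6), (0, 9), (0, 10), (0, 13), (0, 14), (1, 0), (1, 3), (1, 4), (1, 7), (1, 8), (1, 11), (1, 12), (1, 15)]
Unfold 4 (reflect across h@4): 32 holes -> [(0, 1), (0, 2), (0, 5), (0, 6), (0, 9), (0, 10), (0, 13), (0, 14), (1, 0), (1, 3), (1, 4), (1, 7), (1, 8), (1, 11), (1, 12), (1, 15), (6, 0), (6, 3), (6, 4), (6, 7), (6, 8), (6, 11), (6, 12), (6, 15), (7, 1), (7, 2), (7, 5), (7, 6), (7, 9), (7, 10), (7, 13), (7, 14)]
Holes: [(0, 1), (0, 2), (0, 5), (0, 6), (0, 9), (0, 10), (0, 13), (0, 14), (1, 0), (1, 3), (1, 4), (1, 7), (1, 8), (1, 11), (1, 12), (1, 15), (6, 0), (6, 3), (6, 4), (6, 7), (6, 8), (6, 11), (6, 12), (6, 15), (7, 1), (7, 2), (7, 5), (7, 6), (7, 9), (7, 10), (7, 13), (7, 14)]

Answer: no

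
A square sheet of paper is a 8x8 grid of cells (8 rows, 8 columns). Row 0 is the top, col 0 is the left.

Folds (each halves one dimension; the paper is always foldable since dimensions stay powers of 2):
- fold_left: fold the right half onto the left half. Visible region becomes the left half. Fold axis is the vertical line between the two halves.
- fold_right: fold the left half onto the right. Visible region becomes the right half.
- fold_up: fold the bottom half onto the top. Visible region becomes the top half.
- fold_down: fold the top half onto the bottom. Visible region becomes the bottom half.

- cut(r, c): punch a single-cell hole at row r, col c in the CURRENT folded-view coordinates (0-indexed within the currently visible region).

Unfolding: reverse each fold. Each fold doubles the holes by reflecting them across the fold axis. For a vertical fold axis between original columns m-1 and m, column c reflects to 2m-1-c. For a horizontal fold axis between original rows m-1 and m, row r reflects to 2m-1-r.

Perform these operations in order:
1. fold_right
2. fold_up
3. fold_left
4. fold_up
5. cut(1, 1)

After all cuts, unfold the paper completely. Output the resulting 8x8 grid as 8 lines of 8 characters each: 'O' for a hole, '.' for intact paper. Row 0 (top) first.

Op 1 fold_right: fold axis v@4; visible region now rows[0,8) x cols[4,8) = 8x4
Op 2 fold_up: fold axis h@4; visible region now rows[0,4) x cols[4,8) = 4x4
Op 3 fold_left: fold axis v@6; visible region now rows[0,4) x cols[4,6) = 4x2
Op 4 fold_up: fold axis h@2; visible region now rows[0,2) x cols[4,6) = 2x2
Op 5 cut(1, 1): punch at orig (1,5); cuts so far [(1, 5)]; region rows[0,2) x cols[4,6) = 2x2
Unfold 1 (reflect across h@2): 2 holes -> [(1, 5), (2, 5)]
Unfold 2 (reflect across v@6): 4 holes -> [(1, 5), (1, 6), (2, 5), (2, 6)]
Unfold 3 (reflect across h@4): 8 holes -> [(1, 5), (1, 6), (2, 5), (2, 6), (5, 5), (5, 6), (6, 5), (6, 6)]
Unfold 4 (reflect across v@4): 16 holes -> [(1, 1), (1, 2), (1, 5), (1, 6), (2, 1), (2, 2), (2, 5), (2, 6), (5, 1), (5, 2), (5, 5), (5, 6), (6, 1), (6, 2), (6, 5), (6, 6)]

Answer: ........
.OO..OO.
.OO..OO.
........
........
.OO..OO.
.OO..OO.
........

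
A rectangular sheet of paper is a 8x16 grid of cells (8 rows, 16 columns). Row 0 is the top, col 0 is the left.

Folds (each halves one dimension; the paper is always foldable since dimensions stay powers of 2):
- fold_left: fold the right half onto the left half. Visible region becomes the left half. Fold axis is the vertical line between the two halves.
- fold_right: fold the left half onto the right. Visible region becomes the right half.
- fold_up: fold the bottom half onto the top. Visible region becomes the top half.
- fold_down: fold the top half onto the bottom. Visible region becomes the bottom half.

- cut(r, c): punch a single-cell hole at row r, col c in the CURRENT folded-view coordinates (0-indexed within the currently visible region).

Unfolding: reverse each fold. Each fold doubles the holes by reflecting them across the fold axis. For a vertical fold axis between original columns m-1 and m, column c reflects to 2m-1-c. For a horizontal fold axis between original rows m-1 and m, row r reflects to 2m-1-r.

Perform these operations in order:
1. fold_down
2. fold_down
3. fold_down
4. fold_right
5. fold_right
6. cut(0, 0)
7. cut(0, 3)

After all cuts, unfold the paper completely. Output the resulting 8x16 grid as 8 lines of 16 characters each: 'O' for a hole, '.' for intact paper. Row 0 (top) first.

Op 1 fold_down: fold axis h@4; visible region now rows[4,8) x cols[0,16) = 4x16
Op 2 fold_down: fold axis h@6; visible region now rows[6,8) x cols[0,16) = 2x16
Op 3 fold_down: fold axis h@7; visible region now rows[7,8) x cols[0,16) = 1x16
Op 4 fold_right: fold axis v@8; visible region now rows[7,8) x cols[8,16) = 1x8
Op 5 fold_right: fold axis v@12; visible region now rows[7,8) x cols[12,16) = 1x4
Op 6 cut(0, 0): punch at orig (7,12); cuts so far [(7, 12)]; region rows[7,8) x cols[12,16) = 1x4
Op 7 cut(0, 3): punch at orig (7,15); cuts so far [(7, 12), (7, 15)]; region rows[7,8) x cols[12,16) = 1x4
Unfold 1 (reflect across v@12): 4 holes -> [(7, 8), (7, 11), (7, 12), (7, 15)]
Unfold 2 (reflect across v@8): 8 holes -> [(7, 0), (7, 3), (7, 4), (7, 7), (7, 8), (7, 11), (7, 12), (7, 15)]
Unfold 3 (reflect across h@7): 16 holes -> [(6, 0), (6, 3), (6, 4), (6, 7), (6, 8), (6, 11), (6, 12), (6, 15), (7, 0), (7, 3), (7, 4), (7, 7), (7, 8), (7, 11), (7, 12), (7, 15)]
Unfold 4 (reflect across h@6): 32 holes -> [(4, 0), (4, 3), (4, 4), (4, 7), (4, 8), (4, 11), (4, 12), (4, 15), (5, 0), (5, 3), (5, 4), (5, 7), (5, 8), (5, 11), (5, 12), (5, 15), (6, 0), (6, 3), (6, 4), (6, 7), (6, 8), (6, 11), (6, 12), (6, 15), (7, 0), (7, 3), (7, 4), (7, 7), (7, 8), (7, 11), (7, 12), (7, 15)]
Unfold 5 (reflect across h@4): 64 holes -> [(0, 0), (0, 3), (0, 4), (0, 7), (0, 8), (0, 11), (0, 12), (0, 15), (1, 0), (1, 3), (1, 4), (1, 7), (1, 8), (1, 11), (1, 12), (1, 15), (2, 0), (2, 3), (2, 4), (2, 7), (2, 8), (2, 11), (2, 12), (2, 15), (3, 0), (3, 3), (3, 4), (3, 7), (3, 8), (3, 11), (3, 12), (3, 15), (4, 0), (4, 3), (4, 4), (4, 7), (4, 8), (4, 11), (4, 12), (4, 15), (5, 0), (5, 3), (5, 4), (5, 7), (5, 8), (5, 11), (5, 12), (5, 15), (6, 0), (6, 3), (6, 4), (6, 7), (6, 8), (6, 11), (6, 12), (6, 15), (7, 0), (7, 3), (7, 4), (7, 7), (7, 8), (7, 11), (7, 12), (7, 15)]

Answer: O..OO..OO..OO..O
O..OO..OO..OO..O
O..OO..OO..OO..O
O..OO..OO..OO..O
O..OO..OO..OO..O
O..OO..OO..OO..O
O..OO..OO..OO..O
O..OO..OO..OO..O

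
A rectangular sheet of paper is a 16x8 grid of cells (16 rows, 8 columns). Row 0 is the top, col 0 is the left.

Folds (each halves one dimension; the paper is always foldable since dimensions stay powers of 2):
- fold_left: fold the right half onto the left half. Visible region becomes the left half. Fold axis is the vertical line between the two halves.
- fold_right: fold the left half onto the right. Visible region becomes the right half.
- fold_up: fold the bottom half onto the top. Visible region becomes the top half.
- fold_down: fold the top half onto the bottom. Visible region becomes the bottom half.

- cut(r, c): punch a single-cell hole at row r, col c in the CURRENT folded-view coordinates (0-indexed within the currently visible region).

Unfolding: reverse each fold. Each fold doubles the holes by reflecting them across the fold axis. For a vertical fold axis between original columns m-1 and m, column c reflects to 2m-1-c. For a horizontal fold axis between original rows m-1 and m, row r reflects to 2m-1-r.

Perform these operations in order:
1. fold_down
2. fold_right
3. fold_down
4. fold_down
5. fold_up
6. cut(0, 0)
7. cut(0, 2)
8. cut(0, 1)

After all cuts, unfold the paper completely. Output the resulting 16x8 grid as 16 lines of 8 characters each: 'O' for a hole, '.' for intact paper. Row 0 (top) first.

Answer: .OOOOOO.
.OOOOOO.
.OOOOOO.
.OOOOOO.
.OOOOOO.
.OOOOOO.
.OOOOOO.
.OOOOOO.
.OOOOOO.
.OOOOOO.
.OOOOOO.
.OOOOOO.
.OOOOOO.
.OOOOOO.
.OOOOOO.
.OOOOOO.

Derivation:
Op 1 fold_down: fold axis h@8; visible region now rows[8,16) x cols[0,8) = 8x8
Op 2 fold_right: fold axis v@4; visible region now rows[8,16) x cols[4,8) = 8x4
Op 3 fold_down: fold axis h@12; visible region now rows[12,16) x cols[4,8) = 4x4
Op 4 fold_down: fold axis h@14; visible region now rows[14,16) x cols[4,8) = 2x4
Op 5 fold_up: fold axis h@15; visible region now rows[14,15) x cols[4,8) = 1x4
Op 6 cut(0, 0): punch at orig (14,4); cuts so far [(14, 4)]; region rows[14,15) x cols[4,8) = 1x4
Op 7 cut(0, 2): punch at orig (14,6); cuts so far [(14, 4), (14, 6)]; region rows[14,15) x cols[4,8) = 1x4
Op 8 cut(0, 1): punch at orig (14,5); cuts so far [(14, 4), (14, 5), (14, 6)]; region rows[14,15) x cols[4,8) = 1x4
Unfold 1 (reflect across h@15): 6 holes -> [(14, 4), (14, 5), (14, 6), (15, 4), (15, 5), (15, 6)]
Unfold 2 (reflect across h@14): 12 holes -> [(12, 4), (12, 5), (12, 6), (13, 4), (13, 5), (13, 6), (14, 4), (14, 5), (14, 6), (15, 4), (15, 5), (15, 6)]
Unfold 3 (reflect across h@12): 24 holes -> [(8, 4), (8, 5), (8, 6), (9, 4), (9, 5), (9, 6), (10, 4), (10, 5), (10, 6), (11, 4), (11, 5), (11, 6), (12, 4), (12, 5), (12, 6), (13, 4), (13, 5), (13, 6), (14, 4), (14, 5), (14, 6), (15, 4), (15, 5), (15, 6)]
Unfold 4 (reflect across v@4): 48 holes -> [(8, 1), (8, 2), (8, 3), (8, 4), (8, 5), (8, 6), (9, 1), (9, 2), (9, 3), (9, 4), (9, 5), (9, 6), (10, 1), (10, 2), (10, 3), (10, 4), (10, 5), (10, 6), (11, 1), (11, 2), (11, 3), (11, 4), (11, 5), (11, 6), (12, 1), (12, 2), (12, 3), (12, 4), (12, 5), (12, 6), (13, 1), (13, 2), (13, 3), (13, 4), (13, 5), (13, 6), (14, 1), (14, 2), (14, 3), (14, 4), (14, 5), (14, 6), (15, 1), (15, 2), (15, 3), (15, 4), (15, 5), (15, 6)]
Unfold 5 (reflect across h@8): 96 holes -> [(0, 1), (0, 2), (0, 3), (0, 4), (0, 5), (0, 6), (1, 1), (1, 2), (1, 3), (1, 4), (1, 5), (1, 6), (2, 1), (2, 2), (2, 3), (2, 4), (2, 5), (2, 6), (3, 1), (3, 2), (3, 3), (3, 4), (3, 5), (3, 6), (4, 1), (4, 2), (4, 3), (4, 4), (4, 5), (4, 6), (5, 1), (5, 2), (5, 3), (5, 4), (5, 5), (5, 6), (6, 1), (6, 2), (6, 3), (6, 4), (6, 5), (6, 6), (7, 1), (7, 2), (7, 3), (7, 4), (7, 5), (7, 6), (8, 1), (8, 2), (8, 3), (8, 4), (8, 5), (8, 6), (9, 1), (9, 2), (9, 3), (9, 4), (9, 5), (9, 6), (10, 1), (10, 2), (10, 3), (10, 4), (10, 5), (10, 6), (11, 1), (11, 2), (11, 3), (11, 4), (11, 5), (11, 6), (12, 1), (12, 2), (12, 3), (12, 4), (12, 5), (12, 6), (13, 1), (13, 2), (13, 3), (13, 4), (13, 5), (13, 6), (14, 1), (14, 2), (14, 3), (14, 4), (14, 5), (14, 6), (15, 1), (15, 2), (15, 3), (15, 4), (15, 5), (15, 6)]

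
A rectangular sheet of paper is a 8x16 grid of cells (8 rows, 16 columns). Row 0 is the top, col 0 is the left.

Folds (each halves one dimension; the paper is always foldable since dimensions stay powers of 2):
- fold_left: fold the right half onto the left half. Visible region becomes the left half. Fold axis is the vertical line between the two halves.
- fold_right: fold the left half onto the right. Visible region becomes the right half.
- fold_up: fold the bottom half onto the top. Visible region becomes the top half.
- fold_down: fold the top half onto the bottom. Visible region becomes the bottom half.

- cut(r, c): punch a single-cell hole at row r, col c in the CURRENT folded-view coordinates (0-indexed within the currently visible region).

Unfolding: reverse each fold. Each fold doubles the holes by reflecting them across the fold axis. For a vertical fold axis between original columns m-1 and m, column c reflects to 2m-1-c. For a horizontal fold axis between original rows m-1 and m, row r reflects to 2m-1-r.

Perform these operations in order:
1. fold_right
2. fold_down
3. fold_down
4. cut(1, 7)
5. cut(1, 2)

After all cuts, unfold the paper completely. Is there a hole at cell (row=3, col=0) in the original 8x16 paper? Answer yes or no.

Answer: yes

Derivation:
Op 1 fold_right: fold axis v@8; visible region now rows[0,8) x cols[8,16) = 8x8
Op 2 fold_down: fold axis h@4; visible region now rows[4,8) x cols[8,16) = 4x8
Op 3 fold_down: fold axis h@6; visible region now rows[6,8) x cols[8,16) = 2x8
Op 4 cut(1, 7): punch at orig (7,15); cuts so far [(7, 15)]; region rows[6,8) x cols[8,16) = 2x8
Op 5 cut(1, 2): punch at orig (7,10); cuts so far [(7, 10), (7, 15)]; region rows[6,8) x cols[8,16) = 2x8
Unfold 1 (reflect across h@6): 4 holes -> [(4, 10), (4, 15), (7, 10), (7, 15)]
Unfold 2 (reflect across h@4): 8 holes -> [(0, 10), (0, 15), (3, 10), (3, 15), (4, 10), (4, 15), (7, 10), (7, 15)]
Unfold 3 (reflect across v@8): 16 holes -> [(0, 0), (0, 5), (0, 10), (0, 15), (3, 0), (3, 5), (3, 10), (3, 15), (4, 0), (4, 5), (4, 10), (4, 15), (7, 0), (7, 5), (7, 10), (7, 15)]
Holes: [(0, 0), (0, 5), (0, 10), (0, 15), (3, 0), (3, 5), (3, 10), (3, 15), (4, 0), (4, 5), (4, 10), (4, 15), (7, 0), (7, 5), (7, 10), (7, 15)]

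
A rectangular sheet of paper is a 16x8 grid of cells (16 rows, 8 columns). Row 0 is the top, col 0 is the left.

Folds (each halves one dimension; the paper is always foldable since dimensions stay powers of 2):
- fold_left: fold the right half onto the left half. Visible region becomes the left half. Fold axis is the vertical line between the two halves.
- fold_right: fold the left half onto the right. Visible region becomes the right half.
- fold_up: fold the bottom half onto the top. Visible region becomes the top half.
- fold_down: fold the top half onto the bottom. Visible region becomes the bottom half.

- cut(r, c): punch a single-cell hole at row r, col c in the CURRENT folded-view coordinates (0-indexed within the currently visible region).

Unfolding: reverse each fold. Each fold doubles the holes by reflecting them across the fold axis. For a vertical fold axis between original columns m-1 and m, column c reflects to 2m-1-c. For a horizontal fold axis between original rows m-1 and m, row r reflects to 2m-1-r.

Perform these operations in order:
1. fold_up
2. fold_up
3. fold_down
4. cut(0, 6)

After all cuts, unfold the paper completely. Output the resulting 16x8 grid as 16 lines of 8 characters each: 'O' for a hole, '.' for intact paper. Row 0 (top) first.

Answer: ........
......O.
......O.
........
........
......O.
......O.
........
........
......O.
......O.
........
........
......O.
......O.
........

Derivation:
Op 1 fold_up: fold axis h@8; visible region now rows[0,8) x cols[0,8) = 8x8
Op 2 fold_up: fold axis h@4; visible region now rows[0,4) x cols[0,8) = 4x8
Op 3 fold_down: fold axis h@2; visible region now rows[2,4) x cols[0,8) = 2x8
Op 4 cut(0, 6): punch at orig (2,6); cuts so far [(2, 6)]; region rows[2,4) x cols[0,8) = 2x8
Unfold 1 (reflect across h@2): 2 holes -> [(1, 6), (2, 6)]
Unfold 2 (reflect across h@4): 4 holes -> [(1, 6), (2, 6), (5, 6), (6, 6)]
Unfold 3 (reflect across h@8): 8 holes -> [(1, 6), (2, 6), (5, 6), (6, 6), (9, 6), (10, 6), (13, 6), (14, 6)]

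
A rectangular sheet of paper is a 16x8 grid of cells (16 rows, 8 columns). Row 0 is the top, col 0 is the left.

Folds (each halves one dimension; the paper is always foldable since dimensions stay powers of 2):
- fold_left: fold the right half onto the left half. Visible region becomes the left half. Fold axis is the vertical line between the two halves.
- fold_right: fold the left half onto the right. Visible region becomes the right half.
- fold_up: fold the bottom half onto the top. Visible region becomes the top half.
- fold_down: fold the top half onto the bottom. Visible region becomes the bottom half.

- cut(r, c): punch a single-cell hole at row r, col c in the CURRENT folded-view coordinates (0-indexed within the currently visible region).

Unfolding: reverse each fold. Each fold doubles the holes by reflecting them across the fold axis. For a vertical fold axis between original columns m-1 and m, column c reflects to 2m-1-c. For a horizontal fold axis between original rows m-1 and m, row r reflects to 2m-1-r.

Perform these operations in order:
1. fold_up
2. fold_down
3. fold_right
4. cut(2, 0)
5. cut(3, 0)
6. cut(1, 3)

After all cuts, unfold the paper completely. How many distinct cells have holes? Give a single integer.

Op 1 fold_up: fold axis h@8; visible region now rows[0,8) x cols[0,8) = 8x8
Op 2 fold_down: fold axis h@4; visible region now rows[4,8) x cols[0,8) = 4x8
Op 3 fold_right: fold axis v@4; visible region now rows[4,8) x cols[4,8) = 4x4
Op 4 cut(2, 0): punch at orig (6,4); cuts so far [(6, 4)]; region rows[4,8) x cols[4,8) = 4x4
Op 5 cut(3, 0): punch at orig (7,4); cuts so far [(6, 4), (7, 4)]; region rows[4,8) x cols[4,8) = 4x4
Op 6 cut(1, 3): punch at orig (5,7); cuts so far [(5, 7), (6, 4), (7, 4)]; region rows[4,8) x cols[4,8) = 4x4
Unfold 1 (reflect across v@4): 6 holes -> [(5, 0), (5, 7), (6, 3), (6, 4), (7, 3), (7, 4)]
Unfold 2 (reflect across h@4): 12 holes -> [(0, 3), (0, 4), (1, 3), (1, 4), (2, 0), (2, 7), (5, 0), (5, 7), (6, 3), (6, 4), (7, 3), (7, 4)]
Unfold 3 (reflect across h@8): 24 holes -> [(0, 3), (0, 4), (1, 3), (1, 4), (2, 0), (2, 7), (5, 0), (5, 7), (6, 3), (6, 4), (7, 3), (7, 4), (8, 3), (8, 4), (9, 3), (9, 4), (10, 0), (10, 7), (13, 0), (13, 7), (14, 3), (14, 4), (15, 3), (15, 4)]

Answer: 24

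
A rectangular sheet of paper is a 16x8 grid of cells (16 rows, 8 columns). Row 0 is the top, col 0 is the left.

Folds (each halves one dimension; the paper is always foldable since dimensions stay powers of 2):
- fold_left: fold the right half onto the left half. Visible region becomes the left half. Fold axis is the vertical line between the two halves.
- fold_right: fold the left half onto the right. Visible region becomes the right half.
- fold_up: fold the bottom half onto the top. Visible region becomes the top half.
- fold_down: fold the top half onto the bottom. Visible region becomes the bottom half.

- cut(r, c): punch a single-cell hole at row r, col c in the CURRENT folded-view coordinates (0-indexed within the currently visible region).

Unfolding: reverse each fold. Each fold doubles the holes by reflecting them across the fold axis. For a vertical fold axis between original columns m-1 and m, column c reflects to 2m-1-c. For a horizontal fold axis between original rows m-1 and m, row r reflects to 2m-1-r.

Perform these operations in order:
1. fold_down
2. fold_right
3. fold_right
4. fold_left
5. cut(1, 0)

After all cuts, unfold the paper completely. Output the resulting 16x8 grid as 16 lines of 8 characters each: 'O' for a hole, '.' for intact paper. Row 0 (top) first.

Op 1 fold_down: fold axis h@8; visible region now rows[8,16) x cols[0,8) = 8x8
Op 2 fold_right: fold axis v@4; visible region now rows[8,16) x cols[4,8) = 8x4
Op 3 fold_right: fold axis v@6; visible region now rows[8,16) x cols[6,8) = 8x2
Op 4 fold_left: fold axis v@7; visible region now rows[8,16) x cols[6,7) = 8x1
Op 5 cut(1, 0): punch at orig (9,6); cuts so far [(9, 6)]; region rows[8,16) x cols[6,7) = 8x1
Unfold 1 (reflect across v@7): 2 holes -> [(9, 6), (9, 7)]
Unfold 2 (reflect across v@6): 4 holes -> [(9, 4), (9, 5), (9, 6), (9, 7)]
Unfold 3 (reflect across v@4): 8 holes -> [(9, 0), (9, 1), (9, 2), (9, 3), (9, 4), (9, 5), (9, 6), (9, 7)]
Unfold 4 (reflect across h@8): 16 holes -> [(6, 0), (6, 1), (6, 2), (6, 3), (6, 4), (6, 5), (6, 6), (6, 7), (9, 0), (9, 1), (9, 2), (9, 3), (9, 4), (9, 5), (9, 6), (9, 7)]

Answer: ........
........
........
........
........
........
OOOOOOOO
........
........
OOOOOOOO
........
........
........
........
........
........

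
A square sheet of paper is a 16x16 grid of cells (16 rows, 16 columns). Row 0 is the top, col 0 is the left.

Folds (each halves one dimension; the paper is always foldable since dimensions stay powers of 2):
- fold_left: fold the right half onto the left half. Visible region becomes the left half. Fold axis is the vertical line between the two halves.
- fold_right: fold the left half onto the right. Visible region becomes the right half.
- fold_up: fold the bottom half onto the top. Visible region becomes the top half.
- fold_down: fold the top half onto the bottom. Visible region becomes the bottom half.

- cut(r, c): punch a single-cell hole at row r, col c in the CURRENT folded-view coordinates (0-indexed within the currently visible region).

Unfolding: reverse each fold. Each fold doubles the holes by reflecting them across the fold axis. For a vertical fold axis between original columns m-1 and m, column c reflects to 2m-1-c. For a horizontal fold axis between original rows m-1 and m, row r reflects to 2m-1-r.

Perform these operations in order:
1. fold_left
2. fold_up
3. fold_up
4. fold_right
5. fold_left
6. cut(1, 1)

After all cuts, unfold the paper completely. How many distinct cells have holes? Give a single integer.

Op 1 fold_left: fold axis v@8; visible region now rows[0,16) x cols[0,8) = 16x8
Op 2 fold_up: fold axis h@8; visible region now rows[0,8) x cols[0,8) = 8x8
Op 3 fold_up: fold axis h@4; visible region now rows[0,4) x cols[0,8) = 4x8
Op 4 fold_right: fold axis v@4; visible region now rows[0,4) x cols[4,8) = 4x4
Op 5 fold_left: fold axis v@6; visible region now rows[0,4) x cols[4,6) = 4x2
Op 6 cut(1, 1): punch at orig (1,5); cuts so far [(1, 5)]; region rows[0,4) x cols[4,6) = 4x2
Unfold 1 (reflect across v@6): 2 holes -> [(1, 5), (1, 6)]
Unfold 2 (reflect across v@4): 4 holes -> [(1, 1), (1, 2), (1, 5), (1, 6)]
Unfold 3 (reflect across h@4): 8 holes -> [(1, 1), (1, 2), (1, 5), (1, 6), (6, 1), (6, 2), (6, 5), (6, 6)]
Unfold 4 (reflect across h@8): 16 holes -> [(1, 1), (1, 2), (1, 5), (1, 6), (6, 1), (6, 2), (6, 5), (6, 6), (9, 1), (9, 2), (9, 5), (9, 6), (14, 1), (14, 2), (14, 5), (14, 6)]
Unfold 5 (reflect across v@8): 32 holes -> [(1, 1), (1, 2), (1, 5), (1, 6), (1, 9), (1, 10), (1, 13), (1, 14), (6, 1), (6, 2), (6, 5), (6, 6), (6, 9), (6, 10), (6, 13), (6, 14), (9, 1), (9, 2), (9, 5), (9, 6), (9, 9), (9, 10), (9, 13), (9, 14), (14, 1), (14, 2), (14, 5), (14, 6), (14, 9), (14, 10), (14, 13), (14, 14)]

Answer: 32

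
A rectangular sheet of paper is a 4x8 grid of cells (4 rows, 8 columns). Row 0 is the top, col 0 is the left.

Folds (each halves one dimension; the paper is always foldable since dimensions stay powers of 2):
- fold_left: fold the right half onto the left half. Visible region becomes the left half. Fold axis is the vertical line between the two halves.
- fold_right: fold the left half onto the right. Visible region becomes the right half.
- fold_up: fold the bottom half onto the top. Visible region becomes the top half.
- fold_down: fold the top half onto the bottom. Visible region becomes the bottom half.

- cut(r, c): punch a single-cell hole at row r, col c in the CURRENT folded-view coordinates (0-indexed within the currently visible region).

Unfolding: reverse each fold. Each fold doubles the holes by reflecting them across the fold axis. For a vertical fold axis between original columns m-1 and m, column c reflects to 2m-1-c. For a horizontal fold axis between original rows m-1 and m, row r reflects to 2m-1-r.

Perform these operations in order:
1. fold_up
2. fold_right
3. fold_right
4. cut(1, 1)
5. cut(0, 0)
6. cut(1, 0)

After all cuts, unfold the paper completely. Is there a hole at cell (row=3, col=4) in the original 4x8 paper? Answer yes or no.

Op 1 fold_up: fold axis h@2; visible region now rows[0,2) x cols[0,8) = 2x8
Op 2 fold_right: fold axis v@4; visible region now rows[0,2) x cols[4,8) = 2x4
Op 3 fold_right: fold axis v@6; visible region now rows[0,2) x cols[6,8) = 2x2
Op 4 cut(1, 1): punch at orig (1,7); cuts so far [(1, 7)]; region rows[0,2) x cols[6,8) = 2x2
Op 5 cut(0, 0): punch at orig (0,6); cuts so far [(0, 6), (1, 7)]; region rows[0,2) x cols[6,8) = 2x2
Op 6 cut(1, 0): punch at orig (1,6); cuts so far [(0, 6), (1, 6), (1, 7)]; region rows[0,2) x cols[6,8) = 2x2
Unfold 1 (reflect across v@6): 6 holes -> [(0, 5), (0, 6), (1, 4), (1, 5), (1, 6), (1, 7)]
Unfold 2 (reflect across v@4): 12 holes -> [(0, 1), (0, 2), (0, 5), (0, 6), (1, 0), (1, 1), (1, 2), (1, 3), (1, 4), (1, 5), (1, 6), (1, 7)]
Unfold 3 (reflect across h@2): 24 holes -> [(0, 1), (0, 2), (0, 5), (0, 6), (1, 0), (1, 1), (1, 2), (1, 3), (1, 4), (1, 5), (1, 6), (1, 7), (2, 0), (2, 1), (2, 2), (2, 3), (2, 4), (2, 5), (2, 6), (2, 7), (3, 1), (3, 2), (3, 5), (3, 6)]
Holes: [(0, 1), (0, 2), (0, 5), (0, 6), (1, 0), (1, 1), (1, 2), (1, 3), (1, 4), (1, 5), (1, 6), (1, 7), (2, 0), (2, 1), (2, 2), (2, 3), (2, 4), (2, 5), (2, 6), (2, 7), (3, 1), (3, 2), (3, 5), (3, 6)]

Answer: no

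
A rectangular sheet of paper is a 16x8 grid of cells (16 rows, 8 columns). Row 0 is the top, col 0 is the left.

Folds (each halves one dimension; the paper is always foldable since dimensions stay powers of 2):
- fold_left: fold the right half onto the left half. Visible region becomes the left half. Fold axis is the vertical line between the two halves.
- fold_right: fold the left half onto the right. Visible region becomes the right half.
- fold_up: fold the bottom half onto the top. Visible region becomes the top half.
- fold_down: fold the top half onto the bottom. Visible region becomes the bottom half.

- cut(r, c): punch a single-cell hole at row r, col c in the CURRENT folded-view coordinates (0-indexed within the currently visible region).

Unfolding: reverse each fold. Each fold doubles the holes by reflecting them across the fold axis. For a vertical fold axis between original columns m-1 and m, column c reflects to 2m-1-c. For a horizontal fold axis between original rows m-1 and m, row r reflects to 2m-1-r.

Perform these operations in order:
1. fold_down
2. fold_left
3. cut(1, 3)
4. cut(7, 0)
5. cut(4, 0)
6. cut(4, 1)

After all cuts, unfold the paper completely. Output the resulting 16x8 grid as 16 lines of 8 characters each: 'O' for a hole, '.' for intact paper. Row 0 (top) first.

Op 1 fold_down: fold axis h@8; visible region now rows[8,16) x cols[0,8) = 8x8
Op 2 fold_left: fold axis v@4; visible region now rows[8,16) x cols[0,4) = 8x4
Op 3 cut(1, 3): punch at orig (9,3); cuts so far [(9, 3)]; region rows[8,16) x cols[0,4) = 8x4
Op 4 cut(7, 0): punch at orig (15,0); cuts so far [(9, 3), (15, 0)]; region rows[8,16) x cols[0,4) = 8x4
Op 5 cut(4, 0): punch at orig (12,0); cuts so far [(9, 3), (12, 0), (15, 0)]; region rows[8,16) x cols[0,4) = 8x4
Op 6 cut(4, 1): punch at orig (12,1); cuts so far [(9, 3), (12, 0), (12, 1), (15, 0)]; region rows[8,16) x cols[0,4) = 8x4
Unfold 1 (reflect across v@4): 8 holes -> [(9, 3), (9, 4), (12, 0), (12, 1), (12, 6), (12, 7), (15, 0), (15, 7)]
Unfold 2 (reflect across h@8): 16 holes -> [(0, 0), (0, 7), (3, 0), (3, 1), (3, 6), (3, 7), (6, 3), (6, 4), (9, 3), (9, 4), (12, 0), (12, 1), (12, 6), (12, 7), (15, 0), (15, 7)]

Answer: O......O
........
........
OO....OO
........
........
...OO...
........
........
...OO...
........
........
OO....OO
........
........
O......O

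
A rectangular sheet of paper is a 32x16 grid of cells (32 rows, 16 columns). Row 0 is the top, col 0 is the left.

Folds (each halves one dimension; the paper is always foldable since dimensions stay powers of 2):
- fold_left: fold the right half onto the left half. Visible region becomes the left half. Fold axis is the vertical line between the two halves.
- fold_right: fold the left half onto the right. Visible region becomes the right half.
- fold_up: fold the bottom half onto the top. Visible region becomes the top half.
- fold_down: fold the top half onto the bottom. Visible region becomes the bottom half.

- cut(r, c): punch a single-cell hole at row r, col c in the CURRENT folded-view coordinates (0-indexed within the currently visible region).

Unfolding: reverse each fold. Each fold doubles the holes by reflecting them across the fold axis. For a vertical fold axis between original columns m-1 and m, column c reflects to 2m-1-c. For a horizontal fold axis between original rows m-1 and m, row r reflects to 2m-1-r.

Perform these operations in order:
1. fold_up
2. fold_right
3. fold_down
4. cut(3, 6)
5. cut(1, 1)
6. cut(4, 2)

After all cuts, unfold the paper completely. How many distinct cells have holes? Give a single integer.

Answer: 24

Derivation:
Op 1 fold_up: fold axis h@16; visible region now rows[0,16) x cols[0,16) = 16x16
Op 2 fold_right: fold axis v@8; visible region now rows[0,16) x cols[8,16) = 16x8
Op 3 fold_down: fold axis h@8; visible region now rows[8,16) x cols[8,16) = 8x8
Op 4 cut(3, 6): punch at orig (11,14); cuts so far [(11, 14)]; region rows[8,16) x cols[8,16) = 8x8
Op 5 cut(1, 1): punch at orig (9,9); cuts so far [(9, 9), (11, 14)]; region rows[8,16) x cols[8,16) = 8x8
Op 6 cut(4, 2): punch at orig (12,10); cuts so far [(9, 9), (11, 14), (12, 10)]; region rows[8,16) x cols[8,16) = 8x8
Unfold 1 (reflect across h@8): 6 holes -> [(3, 10), (4, 14), (6, 9), (9, 9), (11, 14), (12, 10)]
Unfold 2 (reflect across v@8): 12 holes -> [(3, 5), (3, 10), (4, 1), (4, 14), (6, 6), (6, 9), (9, 6), (9, 9), (11, 1), (11, 14), (12, 5), (12, 10)]
Unfold 3 (reflect across h@16): 24 holes -> [(3, 5), (3, 10), (4, 1), (4, 14), (6, 6), (6, 9), (9, 6), (9, 9), (11, 1), (11, 14), (12, 5), (12, 10), (19, 5), (19, 10), (20, 1), (20, 14), (22, 6), (22, 9), (25, 6), (25, 9), (27, 1), (27, 14), (28, 5), (28, 10)]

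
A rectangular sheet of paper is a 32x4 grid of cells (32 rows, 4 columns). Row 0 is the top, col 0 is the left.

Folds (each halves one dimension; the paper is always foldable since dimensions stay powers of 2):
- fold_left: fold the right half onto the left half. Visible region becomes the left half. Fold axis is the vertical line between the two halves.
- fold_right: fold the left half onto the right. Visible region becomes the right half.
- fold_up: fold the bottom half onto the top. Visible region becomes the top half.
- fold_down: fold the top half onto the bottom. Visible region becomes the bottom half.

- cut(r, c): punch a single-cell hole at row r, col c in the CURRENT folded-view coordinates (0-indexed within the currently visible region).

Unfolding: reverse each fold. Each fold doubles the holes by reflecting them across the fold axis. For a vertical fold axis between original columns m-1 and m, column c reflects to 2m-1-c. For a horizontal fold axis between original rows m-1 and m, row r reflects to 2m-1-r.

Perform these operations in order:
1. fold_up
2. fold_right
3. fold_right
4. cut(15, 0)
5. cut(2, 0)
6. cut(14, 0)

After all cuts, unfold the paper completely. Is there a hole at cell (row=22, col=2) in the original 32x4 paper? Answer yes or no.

Answer: no

Derivation:
Op 1 fold_up: fold axis h@16; visible region now rows[0,16) x cols[0,4) = 16x4
Op 2 fold_right: fold axis v@2; visible region now rows[0,16) x cols[2,4) = 16x2
Op 3 fold_right: fold axis v@3; visible region now rows[0,16) x cols[3,4) = 16x1
Op 4 cut(15, 0): punch at orig (15,3); cuts so far [(15, 3)]; region rows[0,16) x cols[3,4) = 16x1
Op 5 cut(2, 0): punch at orig (2,3); cuts so far [(2, 3), (15, 3)]; region rows[0,16) x cols[3,4) = 16x1
Op 6 cut(14, 0): punch at orig (14,3); cuts so far [(2, 3), (14, 3), (15, 3)]; region rows[0,16) x cols[3,4) = 16x1
Unfold 1 (reflect across v@3): 6 holes -> [(2, 2), (2, 3), (14, 2), (14, 3), (15, 2), (15, 3)]
Unfold 2 (reflect across v@2): 12 holes -> [(2, 0), (2, 1), (2, 2), (2, 3), (14, 0), (14, 1), (14, 2), (14, 3), (15, 0), (15, 1), (15, 2), (15, 3)]
Unfold 3 (reflect across h@16): 24 holes -> [(2, 0), (2, 1), (2, 2), (2, 3), (14, 0), (14, 1), (14, 2), (14, 3), (15, 0), (15, 1), (15, 2), (15, 3), (16, 0), (16, 1), (16, 2), (16, 3), (17, 0), (17, 1), (17, 2), (17, 3), (29, 0), (29, 1), (29, 2), (29, 3)]
Holes: [(2, 0), (2, 1), (2, 2), (2, 3), (14, 0), (14, 1), (14, 2), (14, 3), (15, 0), (15, 1), (15, 2), (15, 3), (16, 0), (16, 1), (16, 2), (16, 3), (17, 0), (17, 1), (17, 2), (17, 3), (29, 0), (29, 1), (29, 2), (29, 3)]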